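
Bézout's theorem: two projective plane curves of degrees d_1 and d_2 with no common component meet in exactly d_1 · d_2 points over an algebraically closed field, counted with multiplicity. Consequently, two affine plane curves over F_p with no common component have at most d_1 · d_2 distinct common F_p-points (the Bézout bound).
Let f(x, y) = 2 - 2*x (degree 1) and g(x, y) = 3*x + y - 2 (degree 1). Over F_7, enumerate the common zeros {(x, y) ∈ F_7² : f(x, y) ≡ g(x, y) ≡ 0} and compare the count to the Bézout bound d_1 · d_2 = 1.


Common zeros: {(1, 6)}; count = 1; Bézout bound = 1.

deg(f) = 1, deg(g) = 1, so Bézout bound = 1.
Scan x ∈ F_7. For each x, list the y ∈ F_7 with f(x, y) ≡ 0 and those with g(x, y) ≡ 0 (mod 7); the common zeros in that column are the intersection.
  x = 0: f ≡ 0 at y ∈ ∅; g ≡ 0 at y ∈ {2}; common: ∅.
  x = 1: f ≡ 0 at y ∈ {0, 1, 2, 3, 4, 5, 6}; g ≡ 0 at y ∈ {6}; common: {6}.
  x = 2: f ≡ 0 at y ∈ ∅; g ≡ 0 at y ∈ {3}; common: ∅.
  x = 3: f ≡ 0 at y ∈ ∅; g ≡ 0 at y ∈ {0}; common: ∅.
  x = 4: f ≡ 0 at y ∈ ∅; g ≡ 0 at y ∈ {4}; common: ∅.
  x = 5: f ≡ 0 at y ∈ ∅; g ≡ 0 at y ∈ {1}; common: ∅.
  x = 6: f ≡ 0 at y ∈ ∅; g ≡ 0 at y ∈ {5}; common: ∅.
Collecting: common zeros = {(1, 6)}, so the count is 1.
Comparison with the Bézout bound: 1 ≤ 1 = deg(f)·deg(g), as expected for curves with no common component (the bound is attained).


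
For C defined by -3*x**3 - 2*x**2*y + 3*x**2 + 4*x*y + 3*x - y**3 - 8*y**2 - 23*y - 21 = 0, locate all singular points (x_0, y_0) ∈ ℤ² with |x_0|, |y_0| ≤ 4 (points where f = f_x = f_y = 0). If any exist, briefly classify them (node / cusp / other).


Singular points: {(1, -3)}; classification: cusp.

Compute partial derivatives:
  f_x = -9*x**2 - 4*x*y + 6*x + 4*y + 3.
  f_y = -2*x**2 + 4*x - 3*y**2 - 16*y - 23.
Scan x_0 ∈ {−4, ..., 4}. For each x_0, f_y(x_0, y) is a polynomial in y; find its integer roots y ∈ {−4, ..., 4}, then test f_x and f at those candidates.
  x = -4: f_y(-4, y) = -3*y**2 - 16*y - 71; no integer root y with |y| ≤ 4.
  x = -3: f_y(-3, y) = -3*y**2 - 16*y - 53; no integer root y with |y| ≤ 4.
  x = -2: f_y(-2, y) = -3*y**2 - 16*y - 39; no integer root y with |y| ≤ 4.
  x = -1: f_y(-1, y) = -3*y**2 - 16*y - 29; no integer root y with |y| ≤ 4.
  x = 0: f_y(0, y) = -3*y**2 - 16*y - 23; no integer root y with |y| ≤ 4.
  x = 1: f_y(1, y) = -3*y**2 - 16*y - 21; vanishes at y ∈ {-3}. (1, -3): f_x = 0, f = 0 — SINGULAR.
  x = 2: f_y(2, y) = -3*y**2 - 16*y - 23; no integer root y with |y| ≤ 4.
  x = 3: f_y(3, y) = -3*y**2 - 16*y - 29; no integer root y with |y| ≤ 4.
  x = 4: f_y(4, y) = -3*y**2 - 16*y - 39; no integer root y with |y| ≤ 4.
Only singular point on the grid: (1, -3).
Classify: substitute x = 1 + u, y = -3 + v and expand: f = -3*u**3 - 2*u**2*v - v**3 + v**2.
No constant or linear terms (consistent with a singular point). Quadratic part: v**2. Cubic part: -3*u**3 - 2*u**2*v - v**3.
The quadratic part v**2 is a perfect square, so there is a single (double) tangent line v = 0, i.e. y = -3. Restricting the cubic part to that line (v = 0) leaves -3*u**3 ≠ 0, so f is not divisible by v and the branch is v² ≈ 3*u**3 to lowest order — this is a cusp.
Classification: cusp.


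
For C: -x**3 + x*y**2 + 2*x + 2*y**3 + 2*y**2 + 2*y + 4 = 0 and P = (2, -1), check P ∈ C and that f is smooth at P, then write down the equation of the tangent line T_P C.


Tangent line at P: 18 - 9*x = 0.

Step 1: f(2, -1) = 0, so P lies on C.
Step 2: partial derivatives
  f_x(x, y) = -3*x**2 + y**2 + 2, f_y(x, y) = 2*x*y + 6*y**2 + 4*y + 2.
  f_x(P) = -9, f_y(P) = 0 (gradient nonzero, so P is smooth).
Step 3: tangent line at P: -9·(x − 2) + 0·(y − -1) = 0.
Expanding: 18 - 9*x = 0.


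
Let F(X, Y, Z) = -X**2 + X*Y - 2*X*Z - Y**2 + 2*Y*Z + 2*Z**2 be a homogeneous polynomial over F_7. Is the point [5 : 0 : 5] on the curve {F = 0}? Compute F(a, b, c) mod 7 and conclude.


F(5,0,5) ≡ 3 (mod 7); P is NOT on the curve.

Evaluate F(5, 0, 5) term-by-term (mod 7).
  -X**2 ↦ -1·25·1·1 = -25
  X*Y ↦ 1·5·0·1 = 0
  -2*X*Z ↦ -2·5·1·5 = -50
  -Y**2 ↦ -1·1·0·1 = 0
  2*Y*Z ↦ 2·1·0·5 = 0
  2*Z**2 ↦ 2·1·1·25 = 50
Sum: F(5, 0, 5) = (-25) + (0) + (-50) + (0) + (0) + (50) = -25.
Reducing mod 7: -25 ≡ 3 (mod 7).
Since F(a, b, c) ≡ 3 ≠ 0 (mod 7), P does NOT lie on the curve.


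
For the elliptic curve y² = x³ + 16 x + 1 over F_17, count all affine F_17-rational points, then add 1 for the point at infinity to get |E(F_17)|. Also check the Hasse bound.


Affine points = {(0, 1), (0, 16), (1, 1), (1, 16), (3, 5), (3, 12), (5, 6), (5, 11), (12, 0), (13, 3), (13, 14), (16, 1), (16, 16)}; affine count = 13; |E(F_17)| = 14.

Discriminant check: Δ ∝ 4a³ + 27b² = 4·16³ + 27·1² = 4·4096 + 27·1 ≡ 6 (mod 17). Nonzero ⇒ E is nonsingular.
For each x ∈ F_17, compute rhs = x³ + 16·x + 1 mod 17, then count y ∈ F_17 with y² ≡ rhs.
  x = 0: rhs = 1, matching y values: 1, 16 (2 points).
  x = 1: rhs = 1, matching y values: 1, 16 (2 points).
  x = 2: rhs = 7, matching y values: none (0 points).
  x = 3: rhs = 8, matching y values: 5, 12 (2 points).
  x = 4: rhs = 10, matching y values: none (0 points).
  x = 5: rhs = 2, matching y values: 6, 11 (2 points).
  x = 6: rhs = 7, matching y values: none (0 points).
  x = 7: rhs = 14, matching y values: none (0 points).
  x = 8: rhs = 12, matching y values: none (0 points).
  x = 9: rhs = 7, matching y values: none (0 points).
  x = 10: rhs = 5, matching y values: none (0 points).
  x = 11: rhs = 12, matching y values: none (0 points).
  x = 12: rhs = 0, matching y values: 0 (1 points).
  x = 13: rhs = 9, matching y values: 3, 14 (2 points).
  x = 14: rhs = 11, matching y values: none (0 points).
  x = 15: rhs = 12, matching y values: none (0 points).
  x = 16: rhs = 1, matching y values: 1, 16 (2 points).
Total affine count: 13.
Full point count |E(F_17)| = 13 + 1 = 14.
Hasse bound: |14 − (17+1)| = |-4| = 4 ≤ 2√17 ≈ 8.2462 ✓.


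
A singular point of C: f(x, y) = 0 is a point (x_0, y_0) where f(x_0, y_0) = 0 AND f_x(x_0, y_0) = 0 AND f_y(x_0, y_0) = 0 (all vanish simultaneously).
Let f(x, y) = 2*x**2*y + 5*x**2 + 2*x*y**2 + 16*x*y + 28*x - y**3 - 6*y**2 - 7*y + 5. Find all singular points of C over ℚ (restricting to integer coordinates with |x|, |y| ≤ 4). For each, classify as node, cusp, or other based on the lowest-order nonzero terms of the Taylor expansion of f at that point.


Singular points: {(-1, -3)}; classification: node.

Compute partial derivatives:
  f_x = 4*x*y + 10*x + 2*y**2 + 16*y + 28.
  f_y = 2*x**2 + 4*x*y + 16*x - 3*y**2 - 12*y - 7.
Scan x_0 ∈ {−4, ..., 4}. For each x_0, f_y(x_0, y) is a polynomial in y; find its integer roots y ∈ {−4, ..., 4}, then test f_x and f at those candidates.
  x = -4: f_y(-4, y) = -3*y**2 - 28*y - 39; no integer root y with |y| ≤ 4.
  x = -3: f_y(-3, y) = -3*y**2 - 24*y - 37; no integer root y with |y| ≤ 4.
  x = -2: f_y(-2, y) = -3*y**2 - 20*y - 31; no integer root y with |y| ≤ 4.
  x = -1: f_y(-1, y) = -3*y**2 - 16*y - 21; vanishes at y ∈ {-3}. (-1, -3): f_x = 0, f = 0 — SINGULAR.
  x = 0: f_y(0, y) = -3*y**2 - 12*y - 7; no integer root y with |y| ≤ 4.
  x = 1: f_y(1, y) = -3*y**2 - 8*y + 11; vanishes at y ∈ {1}. (1, 1): f_x = 60 ≠ 0.
  x = 2: f_y(2, y) = -3*y**2 - 4*y + 33; no integer root y with |y| ≤ 4.
  x = 3: f_y(3, y) = 59 - 3*y**2; no integer root y with |y| ≤ 4.
  x = 4: f_y(4, y) = -3*y**2 + 4*y + 89; no integer root y with |y| ≤ 4.
Only singular point on the grid: (-1, -3).
Classify: substitute x = -1 + u, y = -3 + v and expand: f = 2*u**2*v - u**2 + 2*u*v**2 - v**3 + v**2.
No constant or linear terms (consistent with a singular point). Quadratic part: -u**2 + v**2. Cubic part: 2*u**2*v + 2*u*v**2 - v**3.
The quadratic part v**2 - u**2 = (v − u)(v + u) splits into two distinct linear factors, so there are two distinct tangent lines y − -3 = ±(x − -1) — this is a node (ordinary double point).
Classification: node.


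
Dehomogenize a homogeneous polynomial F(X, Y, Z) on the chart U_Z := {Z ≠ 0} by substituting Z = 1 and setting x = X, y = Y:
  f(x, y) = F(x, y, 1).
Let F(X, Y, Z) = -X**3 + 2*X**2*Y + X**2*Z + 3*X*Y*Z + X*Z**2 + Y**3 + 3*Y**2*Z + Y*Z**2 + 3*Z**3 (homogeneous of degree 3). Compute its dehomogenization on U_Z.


f(x, y) = -x**3 + 2*x**2*y + x**2 + 3*x*y + x + y**3 + 3*y**2 + y + 3

On U_Z we set Z = 1. Each monomial c·X^i·Y^j·Z^k in F becomes c·x^i·y^j·1^k = c·x^i·y^j.
Substituting Z = 1: F(X, Y, 1) = -x**3 + 2*x**2*y + x**2 + 3*x*y + x + y**3 + 3*y**2 + y + 3.
Note: deg(f) ≤ deg(F) = 3; strict inequality happens when F is divisible by Z (lost terms).


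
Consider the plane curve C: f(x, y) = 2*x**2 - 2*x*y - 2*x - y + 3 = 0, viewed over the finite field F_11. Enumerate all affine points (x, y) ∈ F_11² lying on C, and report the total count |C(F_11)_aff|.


Affine F_11-points: {(0, 3), (1, 1), (2, 8), (3, 10), (4, 3), (6, 4), (7, 8), (8, 10), (9, 6), (10, 4)}; count = 10.

For each of the 121 pairs (x, y) ∈ F_11², evaluate f(x, y) mod 11. Record the zeros.
  x = 0: [0↦3, 1↦2, 2↦1, 3↦0, 4↦10, 5↦9, 6↦8, 7↦7, 8↦6, 9↦5, 10↦4]  zeros at y ∈ {3}
  x = 1: [0↦3, 1↦0, 2↦8, 3↦5, 4↦2, 5↦10, 6↦7, 7↦4, 8↦1, 9↦9, 10↦6]  zeros at y ∈ {1}
  x = 2: [0↦7, 1↦2, 2↦8, 3↦3, 4↦9, 5↦4, 6↦10, 7↦5, 8↦0, 9↦6, 10↦1]  zeros at y ∈ {8}
  x = 3: [0↦4, 1↦8, 2↦1, 3↦5, 4↦9, 5↦2, 6↦6, 7↦10, 8↦3, 9↦7, 10↦0]  zeros at y ∈ {10}
  x = 4: [0↦5, 1↦7, 2↦9, 3↦0, 4↦2, 5↦4, 6↦6, 7↦8, 8↦10, 9↦1, 10↦3]  zeros at y ∈ {3}
  x = 5: [0↦10, 1↦10, 2↦10, 3↦10, 4↦10, 5↦10, 6↦10, 7↦10, 8↦10, 9↦10, 10↦10]  zeros at y ∈ ∅
  x = 6: [0↦8, 1↦6, 2↦4, 3↦2, 4↦0, 5↦9, 6↦7, 7↦5, 8↦3, 9↦1, 10↦10]  zeros at y ∈ {4}
  x = 7: [0↦10, 1↦6, 2↦2, 3↦9, 4↦5, 5↦1, 6↦8, 7↦4, 8↦0, 9↦7, 10↦3]  zeros at y ∈ {8}
  x = 8: [0↦5, 1↦10, 2↦4, 3↦9, 4↦3, 5↦8, 6↦2, 7↦7, 8↦1, 9↦6, 10↦0]  zeros at y ∈ {10}
  x = 9: [0↦4, 1↦7, 2↦10, 3↦2, 4↦5, 5↦8, 6↦0, 7↦3, 8↦6, 9↦9, 10↦1]  zeros at y ∈ {6}
  x = 10: [0↦7, 1↦8, 2↦9, 3↦10, 4↦0, 5↦1, 6↦2, 7↦3, 8↦4, 9↦5, 10↦6]  zeros at y ∈ {4}
Collecting zeros: affine points = {(0, 3), (1, 1), (2, 8), (3, 10), (4, 3), (6, 4), (7, 8), (8, 10), (9, 6), (10, 4)}.
Total count |C(F_11)_aff| = 10.


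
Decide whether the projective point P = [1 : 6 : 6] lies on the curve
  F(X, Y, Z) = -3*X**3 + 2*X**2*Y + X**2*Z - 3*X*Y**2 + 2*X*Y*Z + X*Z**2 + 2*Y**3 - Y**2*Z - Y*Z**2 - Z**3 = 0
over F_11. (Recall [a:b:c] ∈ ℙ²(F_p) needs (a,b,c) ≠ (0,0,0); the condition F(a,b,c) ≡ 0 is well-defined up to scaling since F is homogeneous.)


F(1,6,6) ≡ 8 (mod 11); P is NOT on the curve.

Evaluate F(1, 6, 6) term-by-term (mod 11).
  -3*X**3 ↦ -3·1·1·1 = -3
  2*X**2*Y ↦ 2·1·6·1 = 12
  X**2*Z ↦ 1·1·1·6 = 6
  -3*X*Y**2 ↦ -3·1·36·1 = -108
  2*X*Y*Z ↦ 2·1·6·6 = 72
  X*Z**2 ↦ 1·1·1·36 = 36
  2*Y**3 ↦ 2·1·216·1 = 432
  -Y**2*Z ↦ -1·1·36·6 = -216
  -Y*Z**2 ↦ -1·1·6·36 = -216
  -Z**3 ↦ -1·1·1·216 = -216
Sum: F(1, 6, 6) = (-3) + (12) + (6) + (-108) + (72) + (36) + (432) + (-216) + (-216) + (-216) = -201.
Reducing mod 11: -201 ≡ 8 (mod 11).
Since F(a, b, c) ≡ 8 ≠ 0 (mod 11), P does NOT lie on the curve.


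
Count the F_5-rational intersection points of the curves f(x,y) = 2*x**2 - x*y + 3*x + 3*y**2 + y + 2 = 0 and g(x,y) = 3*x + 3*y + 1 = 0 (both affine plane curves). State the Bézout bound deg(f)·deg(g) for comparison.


Common zeros: ∅; count = 0; Bézout bound = 2.

deg(f) = 2, deg(g) = 1, so Bézout bound = 2.
Scan x ∈ F_5. For each x, list the y ∈ F_5 with f(x, y) ≡ 0 and those with g(x, y) ≡ 0 (mod 5); the common zeros in that column are the intersection.
  x = 0: f ≡ 0 at y ∈ ∅; g ≡ 0 at y ∈ {3}; common: ∅.
  x = 1: f ≡ 0 at y ∈ {1, 4}; g ≡ 0 at y ∈ {2}; common: ∅.
  x = 2: f ≡ 0 at y ∈ {3, 4}; g ≡ 0 at y ∈ {1}; common: ∅.
  x = 3: f ≡ 0 at y ∈ {1, 3}; g ≡ 0 at y ∈ {0}; common: ∅.
  x = 4: f ≡ 0 at y ∈ ∅; g ≡ 0 at y ∈ {4}; common: ∅.
Collecting: common zeros = ∅, so the count is 0.
Comparison with the Bézout bound: 0 ≤ 2 = deg(f)·deg(g), as expected for curves with no common component (the affine F_5-count falls short of the bound because intersections may lie at infinity, over extension fields, or carry multiplicity).


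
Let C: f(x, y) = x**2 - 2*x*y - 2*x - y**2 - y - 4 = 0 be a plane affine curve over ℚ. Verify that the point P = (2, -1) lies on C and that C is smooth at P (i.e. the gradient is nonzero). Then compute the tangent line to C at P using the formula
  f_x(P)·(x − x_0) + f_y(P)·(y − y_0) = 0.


Tangent line at P: 4*x - 3*y - 11 = 0.

Step 1: f(2, -1) = 0, so P lies on C.
Step 2: partial derivatives
  f_x(x, y) = 2*x - 2*y - 2, f_y(x, y) = -2*x - 2*y - 1.
  f_x(P) = 4, f_y(P) = -3 (gradient nonzero, so P is smooth).
Step 3: tangent line at P: 4·(x − 2) + -3·(y − -1) = 0.
Expanding: 4*x - 3*y - 11 = 0.


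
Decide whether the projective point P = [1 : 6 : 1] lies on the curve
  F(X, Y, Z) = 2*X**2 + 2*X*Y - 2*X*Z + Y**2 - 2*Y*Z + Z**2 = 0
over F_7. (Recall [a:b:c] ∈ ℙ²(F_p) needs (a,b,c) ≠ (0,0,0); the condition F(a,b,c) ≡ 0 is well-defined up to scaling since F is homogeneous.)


F(1,6,1) ≡ 2 (mod 7); P is NOT on the curve.

Evaluate F(1, 6, 1) term-by-term (mod 7).
  2*X**2 ↦ 2·1·1·1 = 2
  2*X*Y ↦ 2·1·6·1 = 12
  -2*X*Z ↦ -2·1·1·1 = -2
  Y**2 ↦ 1·1·36·1 = 36
  -2*Y*Z ↦ -2·1·6·1 = -12
  Z**2 ↦ 1·1·1·1 = 1
Sum: F(1, 6, 1) = (2) + (12) + (-2) + (36) + (-12) + (1) = 37.
Reducing mod 7: 37 ≡ 2 (mod 7).
Since F(a, b, c) ≡ 2 ≠ 0 (mod 7), P does NOT lie on the curve.


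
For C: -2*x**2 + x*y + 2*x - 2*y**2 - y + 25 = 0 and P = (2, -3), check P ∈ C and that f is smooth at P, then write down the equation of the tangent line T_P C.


Tangent line at P: -9*x + 13*y + 57 = 0.

Step 1: f(2, -3) = 0, so P lies on C.
Step 2: partial derivatives
  f_x(x, y) = -4*x + y + 2, f_y(x, y) = x - 4*y - 1.
  f_x(P) = -9, f_y(P) = 13 (gradient nonzero, so P is smooth).
Step 3: tangent line at P: -9·(x − 2) + 13·(y − -3) = 0.
Expanding: -9*x + 13*y + 57 = 0.


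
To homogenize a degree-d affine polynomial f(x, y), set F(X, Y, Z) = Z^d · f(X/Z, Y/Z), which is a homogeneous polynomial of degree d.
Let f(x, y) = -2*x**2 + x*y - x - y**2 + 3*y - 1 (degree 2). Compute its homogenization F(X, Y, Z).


F(X, Y, Z) = -2*X**2 + X*Y - X*Z - Y**2 + 3*Y*Z - Z**2

deg(f) = 2.
Substitute x = X/Z, y = Y/Z into f, then multiply by Z^2.
  monomial -2·x^2·y^0 ↦ -2·X^2·Y^0·Z^0.
  monomial 1·x^1·y^1 ↦ 1·X^1·Y^1·Z^0.
  monomial -1·x^1·y^0 ↦ -1·X^1·Y^0·Z^1.
  monomial -1·x^0·y^2 ↦ -1·X^0·Y^2·Z^0.
  monomial 3·x^0·y^1 ↦ 3·X^0·Y^1·Z^1.
  monomial -1·x^0·y^0 ↦ -1·X^0·Y^0·Z^2.
Collecting: F(X, Y, Z) = -2*X**2 + X*Y - X*Z - Y**2 + 3*Y*Z - Z**2.


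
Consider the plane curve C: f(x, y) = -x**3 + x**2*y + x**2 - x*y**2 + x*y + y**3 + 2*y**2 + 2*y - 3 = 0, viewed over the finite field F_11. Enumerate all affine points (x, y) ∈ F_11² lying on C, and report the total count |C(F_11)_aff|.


Affine F_11-points: {(0, 6), (1, 8), (2, 3), (3, 2), (3, 8), (5, 8), (5, 9), (7, 0), (8, 0), (8, 2), (8, 4), (10, 5)}; count = 12.

For each of the 121 pairs (x, y) ∈ F_11², evaluate f(x, y) mod 11. Record the zeros.
  x = 0: [0↦8, 1↦2, 2↦6, 3↦4, 4↦2, 5↦6, 6↦0, 7↦1, 8↦4, 9↦4, 10↦7]  zeros at y ∈ {6}
  x = 1: [0↦8, 1↦3, 2↦6, 3↦1, 4↦5, 5↦2, 6↦9, 7↦10, 8↦0, 9↦7, 10↦4]  zeros at y ∈ {8}
  x = 2: [0↦4, 1↦2, 2↦6, 3↦0, 4↦1, 5↦4, 6↦4, 7↦7, 8↦8, 9↦2, 10↦6]  zeros at y ∈ {3}
  x = 3: [0↦1, 1↦4, 2↦0, 3↦6, 4↦6, 5↦6, 6↦1, 7↦8, 8↦0, 9↦5, 10↦7]  zeros at y ∈ {2, 8}
  x = 4: [0↦4, 1↦3, 2↦4, 3↦2, 4↦3, 5↦2, 6↦5, 7↦7, 8↦3, 9↦10, 10↦1]  zeros at y ∈ ∅
  x = 5: [0↦7, 1↦4, 2↦1, 3↦4, 4↦8, 5↦8, 6↦10, 7↦9, 8↦0, 9↦0, 10↦4]  zeros at y ∈ {8, 9}
  x = 6: [0↦4, 1↦1, 2↦7, 3↦6, 4↦4, 5↦7, 6↦10, 7↦8, 8↦7, 9↦2, 10↦10]  zeros at y ∈ ∅
  x = 7: [0↦0, 1↦10, 2↦5, 3↦2, 4↦7, 5↦4, 6↦10, 7↦9, 8↦7, 9↦10, 10↦2]  zeros at y ∈ {0}
  x = 8: [0↦0, 1↦3, 2↦0, 3↦8, 4↦0, 5↦4, 6↦4, 7↦6, 8↦5, 9↦7, 10↦7]  zeros at y ∈ {0, 2, 4}
  x = 9: [0↦9, 1↦7, 2↦8, 3↦7, 4↦10, 5↦1, 6↦8, 7↦4, 8↦6, 9↦9, 10↦8]  zeros at y ∈ ∅
  x = 10: [0↦10, 1↦5, 2↦1, 3↦4, 4↦9, 5↦0, 6↦5, 7↦8, 8↦4, 9↦10, 10↦10]  zeros at y ∈ {5}
Collecting zeros: affine points = {(0, 6), (1, 8), (2, 3), (3, 2), (3, 8), (5, 8), (5, 9), (7, 0), (8, 0), (8, 2), (8, 4), (10, 5)}.
Total count |C(F_11)_aff| = 12.


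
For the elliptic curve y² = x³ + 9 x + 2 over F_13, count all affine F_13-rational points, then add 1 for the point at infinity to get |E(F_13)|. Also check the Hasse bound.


Affine points = {(1, 5), (1, 8), (3, 2), (3, 11), (5, 4), (5, 9), (6, 5), (6, 8), (8, 1), (8, 12), (10, 0)}; affine count = 11; |E(F_13)| = 12.

Discriminant check: Δ ∝ 4a³ + 27b² = 4·9³ + 27·2² = 4·729 + 27·4 ≡ 8 (mod 13). Nonzero ⇒ E is nonsingular.
For each x ∈ F_13, compute rhs = x³ + 9·x + 2 mod 13, then count y ∈ F_13 with y² ≡ rhs.
  x = 0: rhs = 2, matching y values: none (0 points).
  x = 1: rhs = 12, matching y values: 5, 8 (2 points).
  x = 2: rhs = 2, matching y values: none (0 points).
  x = 3: rhs = 4, matching y values: 2, 11 (2 points).
  x = 4: rhs = 11, matching y values: none (0 points).
  x = 5: rhs = 3, matching y values: 4, 9 (2 points).
  x = 6: rhs = 12, matching y values: 5, 8 (2 points).
  x = 7: rhs = 5, matching y values: none (0 points).
  x = 8: rhs = 1, matching y values: 1, 12 (2 points).
  x = 9: rhs = 6, matching y values: none (0 points).
  x = 10: rhs = 0, matching y values: 0 (1 points).
  x = 11: rhs = 2, matching y values: none (0 points).
  x = 12: rhs = 5, matching y values: none (0 points).
Total affine count: 11.
Full point count |E(F_13)| = 11 + 1 = 12.
Hasse bound: |12 − (13+1)| = |-2| = 2 ≤ 2√13 ≈ 7.2111 ✓.


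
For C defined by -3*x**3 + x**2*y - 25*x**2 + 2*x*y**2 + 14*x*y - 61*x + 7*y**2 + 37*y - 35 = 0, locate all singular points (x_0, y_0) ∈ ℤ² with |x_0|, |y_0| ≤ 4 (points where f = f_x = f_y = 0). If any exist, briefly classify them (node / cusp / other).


Singular points: {(-3, -2)}; classification: cusp.

Compute partial derivatives:
  f_x = -9*x**2 + 2*x*y - 50*x + 2*y**2 + 14*y - 61.
  f_y = x**2 + 4*x*y + 14*x + 14*y + 37.
Scan x_0 ∈ {−4, ..., 4}. For each x_0, f_y(x_0, y) is a polynomial in y; find its integer roots y ∈ {−4, ..., 4}, then test f_x and f at those candidates.
  x = -4: f_y(-4, y) = -2*y - 3; no integer root y with |y| ≤ 4.
  x = -3: f_y(-3, y) = 2*y + 4; vanishes at y ∈ {-2}. (-3, -2): f_x = 0, f = 0 — SINGULAR.
  x = -2: f_y(-2, y) = 6*y + 13; no integer root y with |y| ≤ 4.
  x = -1: f_y(-1, y) = 10*y + 24; no integer root y with |y| ≤ 4.
  x = 0: f_y(0, y) = 14*y + 37; no integer root y with |y| ≤ 4.
  x = 1: f_y(1, y) = 18*y + 52; no integer root y with |y| ≤ 4.
  x = 2: f_y(2, y) = 22*y + 69; no integer root y with |y| ≤ 4.
  x = 3: f_y(3, y) = 26*y + 88; no integer root y with |y| ≤ 4.
  x = 4: f_y(4, y) = 30*y + 109; no integer root y with |y| ≤ 4.
Only singular point on the grid: (-3, -2).
Classify: substitute x = -3 + u, y = -2 + v and expand: f = -3*u**3 + u**2*v + 2*u*v**2 + v**2.
No constant or linear terms (consistent with a singular point). Quadratic part: v**2. Cubic part: -3*u**3 + u**2*v + 2*u*v**2.
The quadratic part v**2 is a perfect square, so there is a single (double) tangent line v = 0, i.e. y = -2. Restricting the cubic part to that line (v = 0) leaves -3*u**3 ≠ 0, so f is not divisible by v and the branch is v² ≈ 3*u**3 to lowest order — this is a cusp.
Classification: cusp.


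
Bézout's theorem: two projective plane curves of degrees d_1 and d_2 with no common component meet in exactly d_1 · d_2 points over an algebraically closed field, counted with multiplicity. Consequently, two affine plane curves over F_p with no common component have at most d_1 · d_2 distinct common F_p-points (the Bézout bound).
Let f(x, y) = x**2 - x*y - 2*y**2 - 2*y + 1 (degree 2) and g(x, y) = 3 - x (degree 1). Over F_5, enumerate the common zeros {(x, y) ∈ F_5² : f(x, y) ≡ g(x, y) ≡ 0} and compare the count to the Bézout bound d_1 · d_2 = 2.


Common zeros: {(3, 0)}; count = 1; Bézout bound = 2.

deg(f) = 2, deg(g) = 1, so Bézout bound = 2.
Scan x ∈ F_5. For each x, list the y ∈ F_5 with f(x, y) ≡ 0 and those with g(x, y) ≡ 0 (mod 5); the common zeros in that column are the intersection.
  x = 0: f ≡ 0 at y ∈ ∅; g ≡ 0 at y ∈ ∅; common: ∅.
  x = 1: f ≡ 0 at y ∈ {3}; g ≡ 0 at y ∈ ∅; common: ∅.
  x = 2: f ≡ 0 at y ∈ {0, 3}; g ≡ 0 at y ∈ ∅; common: ∅.
  x = 3: f ≡ 0 at y ∈ {0}; g ≡ 0 at y ∈ {0, 1, 2, 3, 4}; common: {0}.
  x = 4: f ≡ 0 at y ∈ ∅; g ≡ 0 at y ∈ ∅; common: ∅.
Collecting: common zeros = {(3, 0)}, so the count is 1.
Comparison with the Bézout bound: 1 ≤ 2 = deg(f)·deg(g), as expected for curves with no common component (the affine F_5-count falls short of the bound because intersections may lie at infinity, over extension fields, or carry multiplicity).


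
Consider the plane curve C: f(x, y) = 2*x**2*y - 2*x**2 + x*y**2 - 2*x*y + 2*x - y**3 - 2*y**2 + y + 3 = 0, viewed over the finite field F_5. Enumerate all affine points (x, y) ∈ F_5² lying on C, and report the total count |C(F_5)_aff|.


Affine F_5-points: {(1, 3), (2, 4), (3, 4), (4, 1), (4, 3)}; count = 5.

For each of the 25 pairs (x, y) ∈ F_5², evaluate f(x, y) mod 5. Record the zeros.
  x = 0: [0↦3, 1↦1, 2↦4, 3↦1, 4↦1]  zeros at y ∈ ∅
  x = 1: [0↦3, 1↦2, 2↦3, 3↦0, 4↦2]  zeros at y ∈ {3}
  x = 2: [0↦4, 1↦3, 2↦1, 3↦2, 4↦0]  zeros at y ∈ {4}
  x = 3: [0↦1, 1↦4, 2↦3, 3↦2, 4↦0]  zeros at y ∈ {4}
  x = 4: [0↦4, 1↦0, 2↦4, 3↦0, 4↦2]  zeros at y ∈ {1, 3}
Collecting zeros: affine points = {(1, 3), (2, 4), (3, 4), (4, 1), (4, 3)}.
Total count |C(F_5)_aff| = 5.


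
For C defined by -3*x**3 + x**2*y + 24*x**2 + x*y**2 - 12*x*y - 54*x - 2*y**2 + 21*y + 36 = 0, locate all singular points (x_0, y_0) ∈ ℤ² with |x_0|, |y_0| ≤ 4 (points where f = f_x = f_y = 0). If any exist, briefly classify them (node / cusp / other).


Singular points: {(3, 3)}; classification: cusp.

Compute partial derivatives:
  f_x = -9*x**2 + 2*x*y + 48*x + y**2 - 12*y - 54.
  f_y = x**2 + 2*x*y - 12*x - 4*y + 21.
Scan x_0 ∈ {−4, ..., 4}. For each x_0, f_y(x_0, y) is a polynomial in y; find its integer roots y ∈ {−4, ..., 4}, then test f_x and f at those candidates.
  x = -4: f_y(-4, y) = 85 - 12*y; no integer root y with |y| ≤ 4.
  x = -3: f_y(-3, y) = 66 - 10*y; no integer root y with |y| ≤ 4.
  x = -2: f_y(-2, y) = 49 - 8*y; no integer root y with |y| ≤ 4.
  x = -1: f_y(-1, y) = 34 - 6*y; no integer root y with |y| ≤ 4.
  x = 0: f_y(0, y) = 21 - 4*y; no integer root y with |y| ≤ 4.
  x = 1: f_y(1, y) = 10 - 2*y; no integer root y with |y| ≤ 4.
  x = 2: f_y(2, y) = 1; no integer root y with |y| ≤ 4.
  x = 3: f_y(3, y) = 2*y - 6; vanishes at y ∈ {3}. (3, 3): f_x = 0, f = 0 — SINGULAR.
  x = 4: f_y(4, y) = 4*y - 11; no integer root y with |y| ≤ 4.
Only singular point on the grid: (3, 3).
Classify: substitute x = 3 + u, y = 3 + v and expand: f = -3*u**3 + u**2*v + u*v**2 + v**2.
No constant or linear terms (consistent with a singular point). Quadratic part: v**2. Cubic part: -3*u**3 + u**2*v + u*v**2.
The quadratic part v**2 is a perfect square, so there is a single (double) tangent line v = 0, i.e. y = 3. Restricting the cubic part to that line (v = 0) leaves -3*u**3 ≠ 0, so f is not divisible by v and the branch is v² ≈ 3*u**3 to lowest order — this is a cusp.
Classification: cusp.


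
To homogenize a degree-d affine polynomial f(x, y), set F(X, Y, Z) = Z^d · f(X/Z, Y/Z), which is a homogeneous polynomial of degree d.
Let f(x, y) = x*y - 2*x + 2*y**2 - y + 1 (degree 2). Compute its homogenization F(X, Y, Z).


F(X, Y, Z) = X*Y - 2*X*Z + 2*Y**2 - Y*Z + Z**2

deg(f) = 2.
Substitute x = X/Z, y = Y/Z into f, then multiply by Z^2.
  monomial 1·x^1·y^1 ↦ 1·X^1·Y^1·Z^0.
  monomial -2·x^1·y^0 ↦ -2·X^1·Y^0·Z^1.
  monomial 2·x^0·y^2 ↦ 2·X^0·Y^2·Z^0.
  monomial -1·x^0·y^1 ↦ -1·X^0·Y^1·Z^1.
  monomial 1·x^0·y^0 ↦ 1·X^0·Y^0·Z^2.
Collecting: F(X, Y, Z) = X*Y - 2*X*Z + 2*Y**2 - Y*Z + Z**2.


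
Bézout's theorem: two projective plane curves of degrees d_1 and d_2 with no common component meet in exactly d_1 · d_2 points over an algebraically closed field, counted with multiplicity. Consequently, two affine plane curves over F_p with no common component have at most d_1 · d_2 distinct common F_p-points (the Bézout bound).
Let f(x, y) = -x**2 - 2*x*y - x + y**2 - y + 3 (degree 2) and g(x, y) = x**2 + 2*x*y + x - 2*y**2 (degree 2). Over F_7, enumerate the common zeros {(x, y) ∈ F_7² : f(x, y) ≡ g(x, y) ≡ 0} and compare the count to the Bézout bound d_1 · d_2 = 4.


Common zeros: ∅; count = 0; Bézout bound = 4.

deg(f) = 2, deg(g) = 2, so Bézout bound = 4.
Scan x ∈ F_7. For each x, list the y ∈ F_7 with f(x, y) ≡ 0 and those with g(x, y) ≡ 0 (mod 7); the common zeros in that column are the intersection.
  x = 0: f ≡ 0 at y ∈ ∅; g ≡ 0 at y ∈ {0}; common: ∅.
  x = 1: f ≡ 0 at y ∈ ∅; g ≡ 0 at y ∈ ∅; common: ∅.
  x = 2: f ≡ 0 at y ∈ {1, 4}; g ≡ 0 at y ∈ {3, 6}; common: ∅.
  x = 3: f ≡ 0 at y ∈ {3, 4}; g ≡ 0 at y ∈ ∅; common: ∅.
  x = 4: f ≡ 0 at y ∈ {3, 6}; g ≡ 0 at y ∈ {2}; common: ∅.
  x = 5: f ≡ 0 at y ∈ ∅; g ≡ 0 at y ∈ {2, 3}; common: ∅.
  x = 6: f ≡ 0 at y ∈ ∅; g ≡ 0 at y ∈ {0, 6}; common: ∅.
Collecting: common zeros = ∅, so the count is 0.
Comparison with the Bézout bound: 0 ≤ 4 = deg(f)·deg(g), as expected for curves with no common component (the affine F_7-count falls short of the bound because intersections may lie at infinity, over extension fields, or carry multiplicity).


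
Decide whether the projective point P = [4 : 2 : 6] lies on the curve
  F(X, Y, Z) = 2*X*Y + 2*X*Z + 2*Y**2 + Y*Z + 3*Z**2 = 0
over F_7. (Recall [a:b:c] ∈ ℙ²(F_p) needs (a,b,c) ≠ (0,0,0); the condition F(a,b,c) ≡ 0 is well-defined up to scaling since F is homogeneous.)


F(4,2,6) ≡ 3 (mod 7); P is NOT on the curve.

Evaluate F(4, 2, 6) term-by-term (mod 7).
  2*X*Y ↦ 2·4·2·1 = 16
  2*X*Z ↦ 2·4·1·6 = 48
  2*Y**2 ↦ 2·1·4·1 = 8
  Y*Z ↦ 1·1·2·6 = 12
  3*Z**2 ↦ 3·1·1·36 = 108
Sum: F(4, 2, 6) = (16) + (48) + (8) + (12) + (108) = 192.
Reducing mod 7: 192 ≡ 3 (mod 7).
Since F(a, b, c) ≡ 3 ≠ 0 (mod 7), P does NOT lie on the curve.


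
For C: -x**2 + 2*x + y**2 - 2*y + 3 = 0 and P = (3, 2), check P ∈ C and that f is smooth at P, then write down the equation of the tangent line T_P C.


Tangent line at P: -4*x + 2*y + 8 = 0.

Step 1: f(3, 2) = 0, so P lies on C.
Step 2: partial derivatives
  f_x(x, y) = 2 - 2*x, f_y(x, y) = 2*y - 2.
  f_x(P) = -4, f_y(P) = 2 (gradient nonzero, so P is smooth).
Step 3: tangent line at P: -4·(x − 3) + 2·(y − 2) = 0.
Expanding: -4*x + 2*y + 8 = 0.


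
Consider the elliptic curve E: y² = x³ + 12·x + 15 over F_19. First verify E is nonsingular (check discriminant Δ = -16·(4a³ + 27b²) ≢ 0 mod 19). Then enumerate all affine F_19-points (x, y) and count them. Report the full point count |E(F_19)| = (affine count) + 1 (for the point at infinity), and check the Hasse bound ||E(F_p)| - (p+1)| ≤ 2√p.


Affine points = {(1, 3), (1, 16), (2, 3), (2, 16), (7, 9), (7, 10), (9, 4), (9, 15), (12, 5), (12, 14), (14, 1), (14, 18), (15, 6), (15, 13), (16, 3), (16, 16)}; affine count = 16; |E(F_19)| = 17.

Discriminant check: Δ ∝ 4a³ + 27b² = 4·12³ + 27·15² = 4·1728 + 27·225 ≡ 10 (mod 19). Nonzero ⇒ E is nonsingular.
For each x ∈ F_19, compute rhs = x³ + 12·x + 15 mod 19, then count y ∈ F_19 with y² ≡ rhs.
  x = 0: rhs = 15, matching y values: none (0 points).
  x = 1: rhs = 9, matching y values: 3, 16 (2 points).
  x = 2: rhs = 9, matching y values: 3, 16 (2 points).
  x = 3: rhs = 2, matching y values: none (0 points).
  x = 4: rhs = 13, matching y values: none (0 points).
  x = 5: rhs = 10, matching y values: none (0 points).
  x = 6: rhs = 18, matching y values: none (0 points).
  x = 7: rhs = 5, matching y values: 9, 10 (2 points).
  x = 8: rhs = 15, matching y values: none (0 points).
  x = 9: rhs = 16, matching y values: 4, 15 (2 points).
  x = 10: rhs = 14, matching y values: none (0 points).
  x = 11: rhs = 15, matching y values: none (0 points).
  x = 12: rhs = 6, matching y values: 5, 14 (2 points).
  x = 13: rhs = 12, matching y values: none (0 points).
  x = 14: rhs = 1, matching y values: 1, 18 (2 points).
  x = 15: rhs = 17, matching y values: 6, 13 (2 points).
  x = 16: rhs = 9, matching y values: 3, 16 (2 points).
  x = 17: rhs = 2, matching y values: none (0 points).
  x = 18: rhs = 2, matching y values: none (0 points).
Total affine count: 16.
Full point count |E(F_19)| = 16 + 1 = 17.
Hasse bound: |17 − (19+1)| = |-3| = 3 ≤ 2√19 ≈ 8.7178 ✓.


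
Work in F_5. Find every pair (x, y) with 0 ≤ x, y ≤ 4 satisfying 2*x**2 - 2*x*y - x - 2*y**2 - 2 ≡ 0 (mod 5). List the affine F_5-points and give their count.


Affine F_5-points: {(0, 2), (0, 3), (1, 1), (1, 3), (3, 1)}; count = 5.

For each of the 25 pairs (x, y) ∈ F_5², evaluate f(x, y) mod 5. Record the zeros.
  x = 0: [0↦3, 1↦1, 2↦0, 3↦0, 4↦1]  zeros at y ∈ {2, 3}
  x = 1: [0↦4, 1↦0, 2↦2, 3↦0, 4↦4]  zeros at y ∈ {1, 3}
  x = 2: [0↦4, 1↦3, 2↦3, 3↦4, 4↦1]  zeros at y ∈ ∅
  x = 3: [0↦3, 1↦0, 2↦3, 3↦2, 4↦2]  zeros at y ∈ {1}
  x = 4: [0↦1, 1↦1, 2↦2, 3↦4, 4↦2]  zeros at y ∈ ∅
Collecting zeros: affine points = {(0, 2), (0, 3), (1, 1), (1, 3), (3, 1)}.
Total count |C(F_5)_aff| = 5.


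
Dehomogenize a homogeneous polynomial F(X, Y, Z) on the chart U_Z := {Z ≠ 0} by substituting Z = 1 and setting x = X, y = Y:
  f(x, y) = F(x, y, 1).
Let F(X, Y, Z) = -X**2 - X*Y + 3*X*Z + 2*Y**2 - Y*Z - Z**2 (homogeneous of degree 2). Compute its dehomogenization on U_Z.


f(x, y) = -x**2 - x*y + 3*x + 2*y**2 - y - 1

On U_Z we set Z = 1. Each monomial c·X^i·Y^j·Z^k in F becomes c·x^i·y^j·1^k = c·x^i·y^j.
Substituting Z = 1: F(X, Y, 1) = -x**2 - x*y + 3*x + 2*y**2 - y - 1.
Note: deg(f) ≤ deg(F) = 2; strict inequality happens when F is divisible by Z (lost terms).


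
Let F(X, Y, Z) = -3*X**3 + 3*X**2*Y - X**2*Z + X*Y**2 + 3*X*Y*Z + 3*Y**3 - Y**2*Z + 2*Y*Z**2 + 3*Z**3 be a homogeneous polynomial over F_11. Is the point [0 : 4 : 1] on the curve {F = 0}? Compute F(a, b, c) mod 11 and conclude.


F(0,4,1) ≡ 0 (mod 11); P is on the curve.

Evaluate F(0, 4, 1) term-by-term (mod 11).
  -3*X**3 ↦ -3·0·1·1 = 0
  3*X**2*Y ↦ 3·0·4·1 = 0
  -X**2*Z ↦ -1·0·1·1 = 0
  X*Y**2 ↦ 1·0·16·1 = 0
  3*X*Y*Z ↦ 3·0·4·1 = 0
  3*Y**3 ↦ 3·1·64·1 = 192
  -Y**2*Z ↦ -1·1·16·1 = -16
  2*Y*Z**2 ↦ 2·1·4·1 = 8
  3*Z**3 ↦ 3·1·1·1 = 3
Sum: F(0, 4, 1) = (0) + (0) + (0) + (0) + (0) + (192) + (-16) + (8) + (3) = 187.
Reducing mod 11: 187 ≡ 0 (mod 11).
Since F(a, b, c) ≡ 0 (mod 11), P lies on the curve.


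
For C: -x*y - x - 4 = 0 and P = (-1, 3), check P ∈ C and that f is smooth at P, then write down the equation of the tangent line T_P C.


Tangent line at P: -4*x + y - 7 = 0.

Step 1: f(-1, 3) = 0, so P lies on C.
Step 2: partial derivatives
  f_x(x, y) = -y - 1, f_y(x, y) = -x.
  f_x(P) = -4, f_y(P) = 1 (gradient nonzero, so P is smooth).
Step 3: tangent line at P: -4·(x − -1) + 1·(y − 3) = 0.
Expanding: -4*x + y - 7 = 0.


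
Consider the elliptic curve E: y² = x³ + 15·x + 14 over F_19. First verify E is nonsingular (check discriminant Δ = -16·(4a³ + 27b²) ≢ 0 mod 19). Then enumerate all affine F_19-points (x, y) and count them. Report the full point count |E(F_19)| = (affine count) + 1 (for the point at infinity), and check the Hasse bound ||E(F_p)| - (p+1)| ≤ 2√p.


Affine points = {(1, 7), (1, 12), (4, 9), (4, 10), (5, 9), (5, 10), (6, 4), (6, 15), (7, 5), (7, 14), (8, 0), (9, 2), (9, 17), (10, 9), (10, 10), (11, 3), (11, 16), (14, 2), (14, 17), (15, 2), (15, 17), (18, 6), (18, 13)}; affine count = 23; |E(F_19)| = 24.

Discriminant check: Δ ∝ 4a³ + 27b² = 4·15³ + 27·14² = 4·3375 + 27·196 ≡ 1 (mod 19). Nonzero ⇒ E is nonsingular.
For each x ∈ F_19, compute rhs = x³ + 15·x + 14 mod 19, then count y ∈ F_19 with y² ≡ rhs.
  x = 0: rhs = 14, matching y values: none (0 points).
  x = 1: rhs = 11, matching y values: 7, 12 (2 points).
  x = 2: rhs = 14, matching y values: none (0 points).
  x = 3: rhs = 10, matching y values: none (0 points).
  x = 4: rhs = 5, matching y values: 9, 10 (2 points).
  x = 5: rhs = 5, matching y values: 9, 10 (2 points).
  x = 6: rhs = 16, matching y values: 4, 15 (2 points).
  x = 7: rhs = 6, matching y values: 5, 14 (2 points).
  x = 8: rhs = 0, matching y values: 0 (1 points).
  x = 9: rhs = 4, matching y values: 2, 17 (2 points).
  x = 10: rhs = 5, matching y values: 9, 10 (2 points).
  x = 11: rhs = 9, matching y values: 3, 16 (2 points).
  x = 12: rhs = 3, matching y values: none (0 points).
  x = 13: rhs = 12, matching y values: none (0 points).
  x = 14: rhs = 4, matching y values: 2, 17 (2 points).
  x = 15: rhs = 4, matching y values: 2, 17 (2 points).
  x = 16: rhs = 18, matching y values: none (0 points).
  x = 17: rhs = 14, matching y values: none (0 points).
  x = 18: rhs = 17, matching y values: 6, 13 (2 points).
Total affine count: 23.
Full point count |E(F_19)| = 23 + 1 = 24.
Hasse bound: |24 − (19+1)| = |4| = 4 ≤ 2√19 ≈ 8.7178 ✓.


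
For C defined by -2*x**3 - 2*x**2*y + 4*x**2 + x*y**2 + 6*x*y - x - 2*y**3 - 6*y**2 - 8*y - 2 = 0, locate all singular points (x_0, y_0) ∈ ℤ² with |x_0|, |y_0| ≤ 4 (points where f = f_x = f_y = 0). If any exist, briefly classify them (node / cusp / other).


Singular points: {(1, -1)}; classification: cusp.

Compute partial derivatives:
  f_x = -6*x**2 - 4*x*y + 8*x + y**2 + 6*y - 1.
  f_y = -2*x**2 + 2*x*y + 6*x - 6*y**2 - 12*y - 8.
Scan x_0 ∈ {−4, ..., 4}. For each x_0, f_y(x_0, y) is a polynomial in y; find its integer roots y ∈ {−4, ..., 4}, then test f_x and f at those candidates.
  x = -4: f_y(-4, y) = -6*y**2 - 20*y - 64; no integer root y with |y| ≤ 4.
  x = -3: f_y(-3, y) = -6*y**2 - 18*y - 44; no integer root y with |y| ≤ 4.
  x = -2: f_y(-2, y) = -6*y**2 - 16*y - 28; no integer root y with |y| ≤ 4.
  x = -1: f_y(-1, y) = -6*y**2 - 14*y - 16; no integer root y with |y| ≤ 4.
  x = 0: f_y(0, y) = -6*y**2 - 12*y - 8; no integer root y with |y| ≤ 4.
  x = 1: f_y(1, y) = -6*y**2 - 10*y - 4; vanishes at y ∈ {-1}. (1, -1): f_x = 0, f = 0 — SINGULAR.
  x = 2: f_y(2, y) = -6*y**2 - 8*y - 4; no integer root y with |y| ≤ 4.
  x = 3: f_y(3, y) = -6*y**2 - 6*y - 8; no integer root y with |y| ≤ 4.
  x = 4: f_y(4, y) = -6*y**2 - 4*y - 16; no integer root y with |y| ≤ 4.
Only singular point on the grid: (1, -1).
Classify: substitute x = 1 + u, y = -1 + v and expand: f = -2*u**3 - 2*u**2*v + u*v**2 - 2*v**3 + v**2.
No constant or linear terms (consistent with a singular point). Quadratic part: v**2. Cubic part: -2*u**3 - 2*u**2*v + u*v**2 - 2*v**3.
The quadratic part v**2 is a perfect square, so there is a single (double) tangent line v = 0, i.e. y = -1. Restricting the cubic part to that line (v = 0) leaves -2*u**3 ≠ 0, so f is not divisible by v and the branch is v² ≈ 2*u**3 to lowest order — this is a cusp.
Classification: cusp.


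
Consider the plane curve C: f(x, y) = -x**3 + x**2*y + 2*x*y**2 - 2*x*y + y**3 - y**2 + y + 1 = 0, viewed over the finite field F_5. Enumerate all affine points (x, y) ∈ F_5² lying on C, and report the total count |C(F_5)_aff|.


Affine F_5-points: {(1, 0), (1, 4), (2, 2), (2, 3), (3, 2)}; count = 5.

For each of the 25 pairs (x, y) ∈ F_5², evaluate f(x, y) mod 5. Record the zeros.
  x = 0: [0↦1, 1↦2, 2↦2, 3↦2, 4↦3]  zeros at y ∈ ∅
  x = 1: [0↦0, 1↦2, 2↦2, 3↦1, 4↦0]  zeros at y ∈ {0, 4}
  x = 2: [0↦3, 1↦3, 2↦0, 3↦0, 4↦4]  zeros at y ∈ {2, 3}
  x = 3: [0↦4, 1↦4, 2↦0, 3↦3, 4↦4]  zeros at y ∈ {2}
  x = 4: [0↦2, 1↦4, 2↦1, 3↦4, 4↦4]  zeros at y ∈ ∅
Collecting zeros: affine points = {(1, 0), (1, 4), (2, 2), (2, 3), (3, 2)}.
Total count |C(F_5)_aff| = 5.


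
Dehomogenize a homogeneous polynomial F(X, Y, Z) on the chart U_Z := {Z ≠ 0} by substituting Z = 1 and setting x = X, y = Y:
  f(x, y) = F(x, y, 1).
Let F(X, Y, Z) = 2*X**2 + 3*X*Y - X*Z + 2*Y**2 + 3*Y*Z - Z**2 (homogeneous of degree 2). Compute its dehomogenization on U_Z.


f(x, y) = 2*x**2 + 3*x*y - x + 2*y**2 + 3*y - 1

On U_Z we set Z = 1. Each monomial c·X^i·Y^j·Z^k in F becomes c·x^i·y^j·1^k = c·x^i·y^j.
Substituting Z = 1: F(X, Y, 1) = 2*x**2 + 3*x*y - x + 2*y**2 + 3*y - 1.
Note: deg(f) ≤ deg(F) = 2; strict inequality happens when F is divisible by Z (lost terms).


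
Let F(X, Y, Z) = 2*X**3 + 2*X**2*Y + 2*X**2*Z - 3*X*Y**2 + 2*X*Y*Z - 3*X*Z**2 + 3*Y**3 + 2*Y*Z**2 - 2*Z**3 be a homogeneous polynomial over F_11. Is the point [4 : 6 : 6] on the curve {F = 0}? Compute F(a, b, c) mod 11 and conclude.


F(4,6,6) ≡ 1 (mod 11); P is NOT on the curve.

Evaluate F(4, 6, 6) term-by-term (mod 11).
  2*X**3 ↦ 2·64·1·1 = 128
  2*X**2*Y ↦ 2·16·6·1 = 192
  2*X**2*Z ↦ 2·16·1·6 = 192
  -3*X*Y**2 ↦ -3·4·36·1 = -432
  2*X*Y*Z ↦ 2·4·6·6 = 288
  -3*X*Z**2 ↦ -3·4·1·36 = -432
  3*Y**3 ↦ 3·1·216·1 = 648
  2*Y*Z**2 ↦ 2·1·6·36 = 432
  -2*Z**3 ↦ -2·1·1·216 = -432
Sum: F(4, 6, 6) = (128) + (192) + (192) + (-432) + (288) + (-432) + (648) + (432) + (-432) = 584.
Reducing mod 11: 584 ≡ 1 (mod 11).
Since F(a, b, c) ≡ 1 ≠ 0 (mod 11), P does NOT lie on the curve.


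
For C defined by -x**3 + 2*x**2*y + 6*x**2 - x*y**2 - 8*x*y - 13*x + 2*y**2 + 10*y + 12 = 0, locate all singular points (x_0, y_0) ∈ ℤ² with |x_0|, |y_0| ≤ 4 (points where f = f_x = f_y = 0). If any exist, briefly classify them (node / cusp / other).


Singular points: {(1, -2)}; classification: node.

Compute partial derivatives:
  f_x = -3*x**2 + 4*x*y + 12*x - y**2 - 8*y - 13.
  f_y = 2*x**2 - 2*x*y - 8*x + 4*y + 10.
Scan x_0 ∈ {−4, ..., 4}. For each x_0, f_y(x_0, y) is a polynomial in y; find its integer roots y ∈ {−4, ..., 4}, then test f_x and f at those candidates.
  x = -4: f_y(-4, y) = 12*y + 74; no integer root y with |y| ≤ 4.
  x = -3: f_y(-3, y) = 10*y + 52; no integer root y with |y| ≤ 4.
  x = -2: f_y(-2, y) = 8*y + 34; no integer root y with |y| ≤ 4.
  x = -1: f_y(-1, y) = 6*y + 20; no integer root y with |y| ≤ 4.
  x = 0: f_y(0, y) = 4*y + 10; no integer root y with |y| ≤ 4.
  x = 1: f_y(1, y) = 2*y + 4; vanishes at y ∈ {-2}. (1, -2): f_x = 0, f = 0 — SINGULAR.
  x = 2: f_y(2, y) = 2; no integer root y with |y| ≤ 4.
  x = 3: f_y(3, y) = 4 - 2*y; vanishes at y ∈ {2}. (3, 2): f_x = 0 but f = 4 ≠ 0.
  x = 4: f_y(4, y) = 10 - 4*y; no integer root y with |y| ≤ 4.
Only singular point on the grid: (1, -2).
Classify: substitute x = 1 + u, y = -2 + v and expand: f = -u**3 + 2*u**2*v - u**2 - u*v**2 + v**2.
No constant or linear terms (consistent with a singular point). Quadratic part: -u**2 + v**2. Cubic part: -u**3 + 2*u**2*v - u*v**2.
The quadratic part v**2 - u**2 = (v − u)(v + u) splits into two distinct linear factors, so there are two distinct tangent lines y − -2 = ±(x − 1) — this is a node (ordinary double point).
Classification: node.


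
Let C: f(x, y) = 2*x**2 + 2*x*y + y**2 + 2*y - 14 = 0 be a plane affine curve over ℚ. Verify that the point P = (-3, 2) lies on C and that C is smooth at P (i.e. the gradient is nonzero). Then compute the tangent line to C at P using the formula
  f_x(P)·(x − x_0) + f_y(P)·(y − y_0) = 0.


Tangent line at P: -8*x - 24 = 0.

Step 1: f(-3, 2) = 0, so P lies on C.
Step 2: partial derivatives
  f_x(x, y) = 4*x + 2*y, f_y(x, y) = 2*x + 2*y + 2.
  f_x(P) = -8, f_y(P) = 0 (gradient nonzero, so P is smooth).
Step 3: tangent line at P: -8·(x − -3) + 0·(y − 2) = 0.
Expanding: -8*x - 24 = 0.
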